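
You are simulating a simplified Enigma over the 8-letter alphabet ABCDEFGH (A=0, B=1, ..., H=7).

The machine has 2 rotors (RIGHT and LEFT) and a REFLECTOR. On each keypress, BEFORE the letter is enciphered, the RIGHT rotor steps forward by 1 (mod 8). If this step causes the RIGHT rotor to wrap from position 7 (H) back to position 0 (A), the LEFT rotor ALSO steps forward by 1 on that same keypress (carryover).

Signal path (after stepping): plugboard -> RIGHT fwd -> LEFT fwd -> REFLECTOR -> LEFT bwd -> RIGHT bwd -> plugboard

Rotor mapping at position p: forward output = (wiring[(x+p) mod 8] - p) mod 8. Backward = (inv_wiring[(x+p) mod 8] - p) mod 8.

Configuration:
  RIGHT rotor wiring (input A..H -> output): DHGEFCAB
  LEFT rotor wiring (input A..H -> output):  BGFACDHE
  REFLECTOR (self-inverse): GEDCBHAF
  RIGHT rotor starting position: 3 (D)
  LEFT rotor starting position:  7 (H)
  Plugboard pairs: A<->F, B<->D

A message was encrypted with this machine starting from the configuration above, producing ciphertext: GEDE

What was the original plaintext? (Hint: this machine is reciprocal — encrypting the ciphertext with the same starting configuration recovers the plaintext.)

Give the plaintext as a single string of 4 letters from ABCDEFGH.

Char 1 ('G'): step: R->4, L=7; G->plug->G->R->C->L->H->refl->F->L'->A->R'->H->plug->H
Char 2 ('E'): step: R->5, L=7; E->plug->E->R->C->L->H->refl->F->L'->A->R'->H->plug->H
Char 3 ('D'): step: R->6, L=7; D->plug->B->R->D->L->G->refl->A->L'->H->R'->G->plug->G
Char 4 ('E'): step: R->7, L=7; E->plug->E->R->F->L->D->refl->C->L'->B->R'->H->plug->H

Answer: HHGH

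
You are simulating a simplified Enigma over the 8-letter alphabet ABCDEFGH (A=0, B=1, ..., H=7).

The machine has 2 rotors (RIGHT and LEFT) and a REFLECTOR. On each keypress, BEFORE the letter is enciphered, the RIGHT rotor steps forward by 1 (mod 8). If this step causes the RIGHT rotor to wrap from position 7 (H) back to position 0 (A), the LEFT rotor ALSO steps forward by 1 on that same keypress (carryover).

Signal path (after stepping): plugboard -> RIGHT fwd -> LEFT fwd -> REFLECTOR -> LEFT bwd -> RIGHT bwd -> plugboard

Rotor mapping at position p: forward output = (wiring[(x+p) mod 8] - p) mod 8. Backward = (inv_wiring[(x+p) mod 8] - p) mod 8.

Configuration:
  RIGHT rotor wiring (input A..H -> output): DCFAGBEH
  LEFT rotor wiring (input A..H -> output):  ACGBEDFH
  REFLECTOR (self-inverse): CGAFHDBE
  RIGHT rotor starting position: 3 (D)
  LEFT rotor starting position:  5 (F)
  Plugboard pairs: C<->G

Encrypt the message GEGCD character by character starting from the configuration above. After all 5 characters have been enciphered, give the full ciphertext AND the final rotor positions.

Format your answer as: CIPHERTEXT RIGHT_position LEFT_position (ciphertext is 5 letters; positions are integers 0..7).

Answer: BFCEA 0 6

Derivation:
Char 1 ('G'): step: R->4, L=5; G->plug->C->R->A->L->G->refl->B->L'->F->R'->B->plug->B
Char 2 ('E'): step: R->5, L=5; E->plug->E->R->F->L->B->refl->G->L'->A->R'->F->plug->F
Char 3 ('G'): step: R->6, L=5; G->plug->C->R->F->L->B->refl->G->L'->A->R'->G->plug->C
Char 4 ('C'): step: R->7, L=5; C->plug->G->R->C->L->C->refl->A->L'->B->R'->E->plug->E
Char 5 ('D'): step: R->0, L->6 (L advanced); D->plug->D->R->A->L->H->refl->E->L'->D->R'->A->plug->A
Final: ciphertext=BFCEA, RIGHT=0, LEFT=6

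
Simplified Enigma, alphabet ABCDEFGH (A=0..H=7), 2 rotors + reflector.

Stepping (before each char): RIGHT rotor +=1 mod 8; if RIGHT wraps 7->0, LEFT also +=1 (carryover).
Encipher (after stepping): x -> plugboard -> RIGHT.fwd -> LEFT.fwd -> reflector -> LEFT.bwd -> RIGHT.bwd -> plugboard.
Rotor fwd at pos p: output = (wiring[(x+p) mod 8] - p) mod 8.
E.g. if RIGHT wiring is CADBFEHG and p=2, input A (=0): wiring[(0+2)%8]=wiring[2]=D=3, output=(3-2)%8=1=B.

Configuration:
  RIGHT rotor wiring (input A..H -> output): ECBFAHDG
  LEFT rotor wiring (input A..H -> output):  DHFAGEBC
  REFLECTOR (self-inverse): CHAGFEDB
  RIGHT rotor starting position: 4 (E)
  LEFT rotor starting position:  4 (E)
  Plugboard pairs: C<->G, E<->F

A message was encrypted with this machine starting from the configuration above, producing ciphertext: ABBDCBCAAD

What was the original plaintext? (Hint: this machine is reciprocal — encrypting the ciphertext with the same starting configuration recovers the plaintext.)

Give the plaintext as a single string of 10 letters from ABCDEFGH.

Answer: DHGAGGDCGA

Derivation:
Char 1 ('A'): step: R->5, L=4; A->plug->A->R->C->L->F->refl->E->L'->H->R'->D->plug->D
Char 2 ('B'): step: R->6, L=4; B->plug->B->R->A->L->C->refl->A->L'->B->R'->H->plug->H
Char 3 ('B'): step: R->7, L=4; B->plug->B->R->F->L->D->refl->G->L'->D->R'->C->plug->G
Char 4 ('D'): step: R->0, L->5 (L advanced); D->plug->D->R->F->L->A->refl->C->L'->E->R'->A->plug->A
Char 5 ('C'): step: R->1, L=5; C->plug->G->R->F->L->A->refl->C->L'->E->R'->C->plug->G
Char 6 ('B'): step: R->2, L=5; B->plug->B->R->D->L->G->refl->D->L'->G->R'->C->plug->G
Char 7 ('C'): step: R->3, L=5; C->plug->G->R->H->L->B->refl->H->L'->A->R'->D->plug->D
Char 8 ('A'): step: R->4, L=5; A->plug->A->R->E->L->C->refl->A->L'->F->R'->G->plug->C
Char 9 ('A'): step: R->5, L=5; A->plug->A->R->C->L->F->refl->E->L'->B->R'->C->plug->G
Char 10 ('D'): step: R->6, L=5; D->plug->D->R->E->L->C->refl->A->L'->F->R'->A->plug->A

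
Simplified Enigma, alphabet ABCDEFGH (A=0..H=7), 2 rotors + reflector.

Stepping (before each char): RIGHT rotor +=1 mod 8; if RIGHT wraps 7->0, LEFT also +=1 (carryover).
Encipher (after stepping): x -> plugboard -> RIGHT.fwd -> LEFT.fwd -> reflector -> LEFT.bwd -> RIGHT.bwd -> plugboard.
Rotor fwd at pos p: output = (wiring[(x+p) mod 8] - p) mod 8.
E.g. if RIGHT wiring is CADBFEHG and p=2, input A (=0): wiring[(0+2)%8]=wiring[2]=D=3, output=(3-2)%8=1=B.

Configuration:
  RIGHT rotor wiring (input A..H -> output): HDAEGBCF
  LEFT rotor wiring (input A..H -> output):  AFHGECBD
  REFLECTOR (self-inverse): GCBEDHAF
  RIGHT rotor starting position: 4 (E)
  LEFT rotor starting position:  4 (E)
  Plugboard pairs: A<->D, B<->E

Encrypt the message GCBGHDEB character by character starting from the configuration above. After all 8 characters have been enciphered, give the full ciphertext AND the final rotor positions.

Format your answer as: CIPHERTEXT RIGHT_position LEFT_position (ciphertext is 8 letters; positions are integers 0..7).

Char 1 ('G'): step: R->5, L=4; G->plug->G->R->H->L->C->refl->B->L'->F->R'->B->plug->E
Char 2 ('C'): step: R->6, L=4; C->plug->C->R->B->L->G->refl->A->L'->A->R'->G->plug->G
Char 3 ('B'): step: R->7, L=4; B->plug->E->R->F->L->B->refl->C->L'->H->R'->F->plug->F
Char 4 ('G'): step: R->0, L->5 (L advanced); G->plug->G->R->C->L->G->refl->A->L'->E->R'->D->plug->A
Char 5 ('H'): step: R->1, L=5; H->plug->H->R->G->L->B->refl->C->L'->F->R'->D->plug->A
Char 6 ('D'): step: R->2, L=5; D->plug->A->R->G->L->B->refl->C->L'->F->R'->G->plug->G
Char 7 ('E'): step: R->3, L=5; E->plug->B->R->D->L->D->refl->E->L'->B->R'->A->plug->D
Char 8 ('B'): step: R->4, L=5; B->plug->E->R->D->L->D->refl->E->L'->B->R'->D->plug->A
Final: ciphertext=EGFAAGDA, RIGHT=4, LEFT=5

Answer: EGFAAGDA 4 5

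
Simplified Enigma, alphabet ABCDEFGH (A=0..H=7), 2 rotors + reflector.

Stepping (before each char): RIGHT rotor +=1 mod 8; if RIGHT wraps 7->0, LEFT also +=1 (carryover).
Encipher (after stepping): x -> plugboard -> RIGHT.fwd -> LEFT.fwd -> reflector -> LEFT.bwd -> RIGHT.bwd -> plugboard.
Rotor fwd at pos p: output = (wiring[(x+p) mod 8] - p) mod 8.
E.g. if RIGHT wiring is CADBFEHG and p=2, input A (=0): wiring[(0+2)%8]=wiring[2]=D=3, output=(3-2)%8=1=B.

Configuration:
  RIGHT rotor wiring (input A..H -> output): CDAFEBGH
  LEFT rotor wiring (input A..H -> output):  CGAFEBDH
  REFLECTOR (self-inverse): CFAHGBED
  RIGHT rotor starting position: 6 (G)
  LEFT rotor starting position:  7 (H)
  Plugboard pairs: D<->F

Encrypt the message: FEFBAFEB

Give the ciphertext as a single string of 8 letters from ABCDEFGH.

Char 1 ('F'): step: R->7, L=7; F->plug->D->R->B->L->D->refl->H->L'->C->R'->G->plug->G
Char 2 ('E'): step: R->0, L->0 (L advanced); E->plug->E->R->E->L->E->refl->G->L'->B->R'->F->plug->D
Char 3 ('F'): step: R->1, L=0; F->plug->D->R->D->L->F->refl->B->L'->F->R'->F->plug->D
Char 4 ('B'): step: R->2, L=0; B->plug->B->R->D->L->F->refl->B->L'->F->R'->F->plug->D
Char 5 ('A'): step: R->3, L=0; A->plug->A->R->C->L->A->refl->C->L'->A->R'->G->plug->G
Char 6 ('F'): step: R->4, L=0; F->plug->D->R->D->L->F->refl->B->L'->F->R'->B->plug->B
Char 7 ('E'): step: R->5, L=0; E->plug->E->R->G->L->D->refl->H->L'->H->R'->H->plug->H
Char 8 ('B'): step: R->6, L=0; B->plug->B->R->B->L->G->refl->E->L'->E->R'->C->plug->C

Answer: GDDDGBHC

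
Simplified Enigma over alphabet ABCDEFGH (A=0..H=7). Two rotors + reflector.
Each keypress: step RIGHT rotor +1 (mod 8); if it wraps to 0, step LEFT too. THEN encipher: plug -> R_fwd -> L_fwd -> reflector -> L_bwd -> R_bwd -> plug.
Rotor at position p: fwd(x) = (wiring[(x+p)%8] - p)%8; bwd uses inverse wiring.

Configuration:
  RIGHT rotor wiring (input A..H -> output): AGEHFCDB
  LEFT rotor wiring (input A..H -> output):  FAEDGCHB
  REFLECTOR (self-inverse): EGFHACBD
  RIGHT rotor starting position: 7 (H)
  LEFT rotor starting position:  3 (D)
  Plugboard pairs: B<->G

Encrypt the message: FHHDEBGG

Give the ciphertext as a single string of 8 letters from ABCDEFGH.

Char 1 ('F'): step: R->0, L->4 (L advanced); F->plug->F->R->C->L->D->refl->H->L'->H->R'->D->plug->D
Char 2 ('H'): step: R->1, L=4; H->plug->H->R->H->L->H->refl->D->L'->C->R'->F->plug->F
Char 3 ('H'): step: R->2, L=4; H->plug->H->R->E->L->B->refl->G->L'->B->R'->E->plug->E
Char 4 ('D'): step: R->3, L=4; D->plug->D->R->A->L->C->refl->F->L'->D->R'->G->plug->B
Char 5 ('E'): step: R->4, L=4; E->plug->E->R->E->L->B->refl->G->L'->B->R'->A->plug->A
Char 6 ('B'): step: R->5, L=4; B->plug->G->R->C->L->D->refl->H->L'->H->R'->F->plug->F
Char 7 ('G'): step: R->6, L=4; G->plug->B->R->D->L->F->refl->C->L'->A->R'->D->plug->D
Char 8 ('G'): step: R->7, L=4; G->plug->B->R->B->L->G->refl->B->L'->E->R'->H->plug->H

Answer: DFEBAFDH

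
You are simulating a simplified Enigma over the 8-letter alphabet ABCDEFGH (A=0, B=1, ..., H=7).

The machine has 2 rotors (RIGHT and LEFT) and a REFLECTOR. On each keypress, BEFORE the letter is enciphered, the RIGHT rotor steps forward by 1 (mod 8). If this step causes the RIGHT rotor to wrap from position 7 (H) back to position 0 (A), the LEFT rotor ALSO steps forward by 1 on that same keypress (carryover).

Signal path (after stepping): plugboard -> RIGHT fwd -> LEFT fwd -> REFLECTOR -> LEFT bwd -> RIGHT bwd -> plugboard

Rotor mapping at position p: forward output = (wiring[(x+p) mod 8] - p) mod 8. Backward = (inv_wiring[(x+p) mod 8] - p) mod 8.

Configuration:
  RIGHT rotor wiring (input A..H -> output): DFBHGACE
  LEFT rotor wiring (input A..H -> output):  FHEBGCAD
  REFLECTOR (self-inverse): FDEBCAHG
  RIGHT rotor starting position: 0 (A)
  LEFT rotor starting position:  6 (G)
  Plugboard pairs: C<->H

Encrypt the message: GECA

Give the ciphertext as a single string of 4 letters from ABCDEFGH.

Char 1 ('G'): step: R->1, L=6; G->plug->G->R->D->L->B->refl->D->L'->F->R'->D->plug->D
Char 2 ('E'): step: R->2, L=6; E->plug->E->R->A->L->C->refl->E->L'->H->R'->A->plug->A
Char 3 ('C'): step: R->3, L=6; C->plug->H->R->G->L->A->refl->F->L'->B->R'->E->plug->E
Char 4 ('A'): step: R->4, L=6; A->plug->A->R->C->L->H->refl->G->L'->E->R'->B->plug->B

Answer: DAEB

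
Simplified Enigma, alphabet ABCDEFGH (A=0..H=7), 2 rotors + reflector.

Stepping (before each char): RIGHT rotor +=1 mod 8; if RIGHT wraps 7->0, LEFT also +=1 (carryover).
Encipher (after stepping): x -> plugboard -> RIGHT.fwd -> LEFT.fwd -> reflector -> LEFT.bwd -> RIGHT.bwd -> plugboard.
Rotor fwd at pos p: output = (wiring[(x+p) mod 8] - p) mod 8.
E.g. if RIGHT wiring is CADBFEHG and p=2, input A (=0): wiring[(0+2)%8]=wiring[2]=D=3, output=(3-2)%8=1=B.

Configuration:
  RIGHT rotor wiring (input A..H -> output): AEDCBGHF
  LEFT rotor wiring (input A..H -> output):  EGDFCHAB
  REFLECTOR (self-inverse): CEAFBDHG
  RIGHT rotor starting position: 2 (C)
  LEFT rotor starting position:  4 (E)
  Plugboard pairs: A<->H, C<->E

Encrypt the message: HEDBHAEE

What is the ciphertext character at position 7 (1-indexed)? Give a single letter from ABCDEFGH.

Char 1 ('H'): step: R->3, L=4; H->plug->A->R->H->L->B->refl->E->L'->C->R'->E->plug->C
Char 2 ('E'): step: R->4, L=4; E->plug->C->R->D->L->F->refl->D->L'->B->R'->D->plug->D
Char 3 ('D'): step: R->5, L=4; D->plug->D->R->D->L->F->refl->D->L'->B->R'->A->plug->H
Char 4 ('B'): step: R->6, L=4; B->plug->B->R->H->L->B->refl->E->L'->C->R'->C->plug->E
Char 5 ('H'): step: R->7, L=4; H->plug->A->R->G->L->H->refl->G->L'->A->R'->H->plug->A
Char 6 ('A'): step: R->0, L->5 (L advanced); A->plug->H->R->F->L->G->refl->H->L'->D->R'->C->plug->E
Char 7 ('E'): step: R->1, L=5; E->plug->C->R->B->L->D->refl->F->L'->H->R'->H->plug->A

A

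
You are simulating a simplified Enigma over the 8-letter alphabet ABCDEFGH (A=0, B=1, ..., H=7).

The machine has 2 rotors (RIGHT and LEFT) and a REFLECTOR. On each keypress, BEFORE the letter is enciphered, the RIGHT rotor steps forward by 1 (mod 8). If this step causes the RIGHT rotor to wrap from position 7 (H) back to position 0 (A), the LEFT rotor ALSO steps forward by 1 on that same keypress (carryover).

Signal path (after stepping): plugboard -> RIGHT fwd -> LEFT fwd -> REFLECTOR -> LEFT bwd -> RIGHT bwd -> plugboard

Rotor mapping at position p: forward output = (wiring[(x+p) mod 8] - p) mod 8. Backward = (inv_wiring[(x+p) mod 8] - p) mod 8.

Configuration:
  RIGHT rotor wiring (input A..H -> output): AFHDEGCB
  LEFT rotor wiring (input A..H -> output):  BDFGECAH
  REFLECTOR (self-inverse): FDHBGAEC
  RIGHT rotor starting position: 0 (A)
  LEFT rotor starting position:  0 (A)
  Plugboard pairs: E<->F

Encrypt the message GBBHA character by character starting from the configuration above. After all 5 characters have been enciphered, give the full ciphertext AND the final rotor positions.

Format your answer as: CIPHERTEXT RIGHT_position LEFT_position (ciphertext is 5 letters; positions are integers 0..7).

Char 1 ('G'): step: R->1, L=0; G->plug->G->R->A->L->B->refl->D->L'->B->R'->F->plug->E
Char 2 ('B'): step: R->2, L=0; B->plug->B->R->B->L->D->refl->B->L'->A->R'->E->plug->F
Char 3 ('B'): step: R->3, L=0; B->plug->B->R->B->L->D->refl->B->L'->A->R'->A->plug->A
Char 4 ('H'): step: R->4, L=0; H->plug->H->R->H->L->H->refl->C->L'->F->R'->D->plug->D
Char 5 ('A'): step: R->5, L=0; A->plug->A->R->B->L->D->refl->B->L'->A->R'->E->plug->F
Final: ciphertext=EFADF, RIGHT=5, LEFT=0

Answer: EFADF 5 0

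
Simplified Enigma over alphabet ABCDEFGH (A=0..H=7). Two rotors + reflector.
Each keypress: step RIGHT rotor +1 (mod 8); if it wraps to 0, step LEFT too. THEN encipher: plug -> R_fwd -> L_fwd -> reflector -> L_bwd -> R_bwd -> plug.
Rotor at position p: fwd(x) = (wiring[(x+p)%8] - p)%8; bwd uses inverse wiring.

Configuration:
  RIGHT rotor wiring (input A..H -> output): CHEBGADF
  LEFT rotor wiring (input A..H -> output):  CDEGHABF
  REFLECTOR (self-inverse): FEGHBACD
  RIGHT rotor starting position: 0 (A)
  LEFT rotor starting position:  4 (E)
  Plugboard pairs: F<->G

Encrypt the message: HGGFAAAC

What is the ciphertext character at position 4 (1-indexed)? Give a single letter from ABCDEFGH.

Char 1 ('H'): step: R->1, L=4; H->plug->H->R->B->L->E->refl->B->L'->D->R'->B->plug->B
Char 2 ('G'): step: R->2, L=4; G->plug->F->R->D->L->B->refl->E->L'->B->R'->E->plug->E
Char 3 ('G'): step: R->3, L=4; G->plug->F->R->H->L->C->refl->G->L'->E->R'->G->plug->F
Char 4 ('F'): step: R->4, L=4; F->plug->G->R->A->L->D->refl->H->L'->F->R'->H->plug->H

H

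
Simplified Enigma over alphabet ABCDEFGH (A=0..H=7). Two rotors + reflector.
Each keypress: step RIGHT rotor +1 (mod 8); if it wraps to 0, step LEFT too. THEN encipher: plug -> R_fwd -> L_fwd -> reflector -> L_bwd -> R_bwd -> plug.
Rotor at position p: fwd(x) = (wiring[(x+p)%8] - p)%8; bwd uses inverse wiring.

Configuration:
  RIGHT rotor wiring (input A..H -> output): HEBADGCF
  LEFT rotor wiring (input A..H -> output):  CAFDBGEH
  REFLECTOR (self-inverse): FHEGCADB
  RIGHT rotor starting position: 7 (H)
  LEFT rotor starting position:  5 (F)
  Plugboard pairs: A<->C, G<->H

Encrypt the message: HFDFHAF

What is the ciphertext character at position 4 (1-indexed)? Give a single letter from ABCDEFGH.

Char 1 ('H'): step: R->0, L->6 (L advanced); H->plug->G->R->C->L->E->refl->C->L'->D->R'->E->plug->E
Char 2 ('F'): step: R->1, L=6; F->plug->F->R->B->L->B->refl->H->L'->E->R'->G->plug->H
Char 3 ('D'): step: R->2, L=6; D->plug->D->R->E->L->H->refl->B->L'->B->R'->C->plug->A
Char 4 ('F'): step: R->3, L=6; F->plug->F->R->E->L->H->refl->B->L'->B->R'->G->plug->H

H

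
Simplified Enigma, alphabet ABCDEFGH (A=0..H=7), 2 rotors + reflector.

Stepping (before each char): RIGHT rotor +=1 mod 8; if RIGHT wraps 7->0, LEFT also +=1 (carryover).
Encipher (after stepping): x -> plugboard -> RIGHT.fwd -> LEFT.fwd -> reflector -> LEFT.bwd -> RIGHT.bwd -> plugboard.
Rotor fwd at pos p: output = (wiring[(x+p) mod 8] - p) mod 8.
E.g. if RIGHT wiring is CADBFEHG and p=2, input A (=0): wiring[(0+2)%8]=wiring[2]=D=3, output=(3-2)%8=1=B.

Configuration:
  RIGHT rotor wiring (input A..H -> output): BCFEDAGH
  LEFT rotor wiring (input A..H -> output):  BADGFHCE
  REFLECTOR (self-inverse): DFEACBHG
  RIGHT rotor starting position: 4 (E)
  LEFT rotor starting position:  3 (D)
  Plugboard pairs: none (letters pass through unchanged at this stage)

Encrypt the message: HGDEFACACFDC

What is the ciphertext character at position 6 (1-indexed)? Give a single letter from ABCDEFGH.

Char 1 ('H'): step: R->5, L=3; H->plug->H->R->G->L->F->refl->B->L'->E->R'->D->plug->D
Char 2 ('G'): step: R->6, L=3; G->plug->G->R->F->L->G->refl->H->L'->D->R'->C->plug->C
Char 3 ('D'): step: R->7, L=3; D->plug->D->R->G->L->F->refl->B->L'->E->R'->F->plug->F
Char 4 ('E'): step: R->0, L->4 (L advanced); E->plug->E->R->D->L->A->refl->D->L'->B->R'->A->plug->A
Char 5 ('F'): step: R->1, L=4; F->plug->F->R->F->L->E->refl->C->L'->H->R'->E->plug->E
Char 6 ('A'): step: R->2, L=4; A->plug->A->R->D->L->A->refl->D->L'->B->R'->C->plug->C

C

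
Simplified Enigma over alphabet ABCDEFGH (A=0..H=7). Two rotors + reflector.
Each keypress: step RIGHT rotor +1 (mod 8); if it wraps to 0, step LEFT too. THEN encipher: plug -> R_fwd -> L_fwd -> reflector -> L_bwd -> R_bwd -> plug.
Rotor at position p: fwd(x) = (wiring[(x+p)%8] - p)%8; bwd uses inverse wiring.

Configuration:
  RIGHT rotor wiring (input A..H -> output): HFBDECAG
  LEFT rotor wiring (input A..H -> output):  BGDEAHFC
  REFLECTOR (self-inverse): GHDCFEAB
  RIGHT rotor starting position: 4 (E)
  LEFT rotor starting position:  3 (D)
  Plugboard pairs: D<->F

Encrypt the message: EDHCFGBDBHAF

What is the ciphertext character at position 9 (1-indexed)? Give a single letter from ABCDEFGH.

Char 1 ('E'): step: R->5, L=3; E->plug->E->R->A->L->B->refl->H->L'->E->R'->F->plug->D
Char 2 ('D'): step: R->6, L=3; D->plug->F->R->F->L->G->refl->A->L'->H->R'->D->plug->F
Char 3 ('H'): step: R->7, L=3; H->plug->H->R->B->L->F->refl->E->L'->C->R'->D->plug->F
Char 4 ('C'): step: R->0, L->4 (L advanced); C->plug->C->R->B->L->D->refl->C->L'->F->R'->B->plug->B
Char 5 ('F'): step: R->1, L=4; F->plug->D->R->D->L->G->refl->A->L'->H->R'->F->plug->D
Char 6 ('G'): step: R->2, L=4; G->plug->G->R->F->L->C->refl->D->L'->B->R'->B->plug->B
Char 7 ('B'): step: R->3, L=4; B->plug->B->R->B->L->D->refl->C->L'->F->R'->D->plug->F
Char 8 ('D'): step: R->4, L=4; D->plug->F->R->B->L->D->refl->C->L'->F->R'->G->plug->G
Char 9 ('B'): step: R->5, L=4; B->plug->B->R->D->L->G->refl->A->L'->H->R'->H->plug->H

H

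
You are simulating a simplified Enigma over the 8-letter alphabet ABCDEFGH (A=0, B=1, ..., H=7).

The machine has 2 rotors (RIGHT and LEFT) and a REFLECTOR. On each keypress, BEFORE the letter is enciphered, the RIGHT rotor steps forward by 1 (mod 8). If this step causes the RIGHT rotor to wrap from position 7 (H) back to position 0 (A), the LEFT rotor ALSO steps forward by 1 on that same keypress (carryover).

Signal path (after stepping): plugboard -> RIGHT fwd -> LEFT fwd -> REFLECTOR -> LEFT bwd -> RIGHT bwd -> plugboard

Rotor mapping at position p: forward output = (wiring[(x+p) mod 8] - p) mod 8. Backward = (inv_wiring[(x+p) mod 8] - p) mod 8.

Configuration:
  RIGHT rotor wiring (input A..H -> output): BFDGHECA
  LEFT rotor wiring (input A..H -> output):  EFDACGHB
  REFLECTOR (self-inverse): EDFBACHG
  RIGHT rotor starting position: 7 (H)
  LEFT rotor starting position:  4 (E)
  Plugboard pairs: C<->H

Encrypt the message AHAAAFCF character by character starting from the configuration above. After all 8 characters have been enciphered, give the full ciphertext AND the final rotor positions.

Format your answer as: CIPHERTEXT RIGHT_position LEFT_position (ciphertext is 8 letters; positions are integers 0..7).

Char 1 ('A'): step: R->0, L->5 (L advanced); A->plug->A->R->B->L->C->refl->F->L'->H->R'->E->plug->E
Char 2 ('H'): step: R->1, L=5; H->plug->C->R->F->L->G->refl->H->L'->D->R'->E->plug->E
Char 3 ('A'): step: R->2, L=5; A->plug->A->R->B->L->C->refl->F->L'->H->R'->G->plug->G
Char 4 ('A'): step: R->3, L=5; A->plug->A->R->D->L->H->refl->G->L'->F->R'->E->plug->E
Char 5 ('A'): step: R->4, L=5; A->plug->A->R->D->L->H->refl->G->L'->F->R'->E->plug->E
Char 6 ('F'): step: R->5, L=5; F->plug->F->R->G->L->D->refl->B->L'->A->R'->E->plug->E
Char 7 ('C'): step: R->6, L=5; C->plug->H->R->G->L->D->refl->B->L'->A->R'->F->plug->F
Char 8 ('F'): step: R->7, L=5; F->plug->F->R->A->L->B->refl->D->L'->G->R'->C->plug->H
Final: ciphertext=EEGEEEFH, RIGHT=7, LEFT=5

Answer: EEGEEEFH 7 5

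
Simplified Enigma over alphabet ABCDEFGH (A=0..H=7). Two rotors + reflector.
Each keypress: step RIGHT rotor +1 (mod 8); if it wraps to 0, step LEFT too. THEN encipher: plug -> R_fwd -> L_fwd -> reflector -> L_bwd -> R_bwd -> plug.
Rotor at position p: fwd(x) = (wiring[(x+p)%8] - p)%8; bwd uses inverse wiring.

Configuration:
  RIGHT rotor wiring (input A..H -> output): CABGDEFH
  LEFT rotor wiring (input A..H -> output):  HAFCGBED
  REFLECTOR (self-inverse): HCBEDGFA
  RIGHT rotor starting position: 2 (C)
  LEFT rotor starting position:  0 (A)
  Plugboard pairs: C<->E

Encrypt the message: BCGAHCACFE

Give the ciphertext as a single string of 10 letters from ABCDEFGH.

Char 1 ('B'): step: R->3, L=0; B->plug->B->R->A->L->H->refl->A->L'->B->R'->C->plug->E
Char 2 ('C'): step: R->4, L=0; C->plug->E->R->G->L->E->refl->D->L'->H->R'->A->plug->A
Char 3 ('G'): step: R->5, L=0; G->plug->G->R->B->L->A->refl->H->L'->A->R'->B->plug->B
Char 4 ('A'): step: R->6, L=0; A->plug->A->R->H->L->D->refl->E->L'->G->R'->H->plug->H
Char 5 ('H'): step: R->7, L=0; H->plug->H->R->G->L->E->refl->D->L'->H->R'->E->plug->C
Char 6 ('C'): step: R->0, L->1 (L advanced); C->plug->E->R->D->L->F->refl->G->L'->H->R'->H->plug->H
Char 7 ('A'): step: R->1, L=1; A->plug->A->R->H->L->G->refl->F->L'->D->R'->E->plug->C
Char 8 ('C'): step: R->2, L=1; C->plug->E->R->D->L->F->refl->G->L'->H->R'->A->plug->A
Char 9 ('F'): step: R->3, L=1; F->plug->F->R->H->L->G->refl->F->L'->D->R'->A->plug->A
Char 10 ('E'): step: R->4, L=1; E->plug->C->R->B->L->E->refl->D->L'->F->R'->G->plug->G

Answer: EABHCHCAAG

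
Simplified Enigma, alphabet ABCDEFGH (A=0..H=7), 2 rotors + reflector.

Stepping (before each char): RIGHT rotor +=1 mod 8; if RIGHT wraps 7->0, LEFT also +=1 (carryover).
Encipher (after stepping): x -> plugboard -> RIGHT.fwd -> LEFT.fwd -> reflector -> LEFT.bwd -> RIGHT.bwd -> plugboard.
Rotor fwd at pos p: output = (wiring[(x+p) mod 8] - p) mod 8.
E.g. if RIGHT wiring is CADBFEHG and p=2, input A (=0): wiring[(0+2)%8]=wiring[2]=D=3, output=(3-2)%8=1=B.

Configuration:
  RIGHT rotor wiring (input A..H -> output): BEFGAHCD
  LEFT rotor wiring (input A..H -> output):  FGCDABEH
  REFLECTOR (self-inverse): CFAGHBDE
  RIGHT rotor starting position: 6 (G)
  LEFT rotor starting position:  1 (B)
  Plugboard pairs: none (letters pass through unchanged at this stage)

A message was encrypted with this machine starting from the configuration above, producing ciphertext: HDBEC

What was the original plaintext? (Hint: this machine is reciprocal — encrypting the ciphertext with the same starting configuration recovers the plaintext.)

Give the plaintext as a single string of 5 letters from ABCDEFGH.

Answer: EGHBE

Derivation:
Char 1 ('H'): step: R->7, L=1; H->plug->H->R->D->L->H->refl->E->L'->H->R'->E->plug->E
Char 2 ('D'): step: R->0, L->2 (L advanced); D->plug->D->R->G->L->D->refl->G->L'->C->R'->G->plug->G
Char 3 ('B'): step: R->1, L=2; B->plug->B->R->E->L->C->refl->A->L'->A->R'->H->plug->H
Char 4 ('E'): step: R->2, L=2; E->plug->E->R->A->L->A->refl->C->L'->E->R'->B->plug->B
Char 5 ('C'): step: R->3, L=2; C->plug->C->R->E->L->C->refl->A->L'->A->R'->E->plug->E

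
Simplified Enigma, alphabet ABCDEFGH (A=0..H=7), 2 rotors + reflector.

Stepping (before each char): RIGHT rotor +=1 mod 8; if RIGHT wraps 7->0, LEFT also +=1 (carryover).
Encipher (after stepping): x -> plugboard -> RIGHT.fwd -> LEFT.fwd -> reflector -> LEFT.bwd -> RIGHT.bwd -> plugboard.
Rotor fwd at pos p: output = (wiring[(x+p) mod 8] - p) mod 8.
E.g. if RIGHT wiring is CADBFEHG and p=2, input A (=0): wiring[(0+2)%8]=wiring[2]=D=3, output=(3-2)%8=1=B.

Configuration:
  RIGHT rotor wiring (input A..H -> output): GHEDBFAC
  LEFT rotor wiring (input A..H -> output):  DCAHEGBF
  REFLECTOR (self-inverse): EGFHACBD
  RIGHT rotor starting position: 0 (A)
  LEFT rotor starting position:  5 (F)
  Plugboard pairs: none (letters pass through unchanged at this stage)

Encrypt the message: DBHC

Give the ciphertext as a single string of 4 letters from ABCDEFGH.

Answer: BACD

Derivation:
Char 1 ('D'): step: R->1, L=5; D->plug->D->R->A->L->B->refl->G->L'->D->R'->B->plug->B
Char 2 ('B'): step: R->2, L=5; B->plug->B->R->B->L->E->refl->A->L'->C->R'->A->plug->A
Char 3 ('H'): step: R->3, L=5; H->plug->H->R->B->L->E->refl->A->L'->C->R'->C->plug->C
Char 4 ('C'): step: R->4, L=5; C->plug->C->R->E->L->F->refl->C->L'->G->R'->D->plug->D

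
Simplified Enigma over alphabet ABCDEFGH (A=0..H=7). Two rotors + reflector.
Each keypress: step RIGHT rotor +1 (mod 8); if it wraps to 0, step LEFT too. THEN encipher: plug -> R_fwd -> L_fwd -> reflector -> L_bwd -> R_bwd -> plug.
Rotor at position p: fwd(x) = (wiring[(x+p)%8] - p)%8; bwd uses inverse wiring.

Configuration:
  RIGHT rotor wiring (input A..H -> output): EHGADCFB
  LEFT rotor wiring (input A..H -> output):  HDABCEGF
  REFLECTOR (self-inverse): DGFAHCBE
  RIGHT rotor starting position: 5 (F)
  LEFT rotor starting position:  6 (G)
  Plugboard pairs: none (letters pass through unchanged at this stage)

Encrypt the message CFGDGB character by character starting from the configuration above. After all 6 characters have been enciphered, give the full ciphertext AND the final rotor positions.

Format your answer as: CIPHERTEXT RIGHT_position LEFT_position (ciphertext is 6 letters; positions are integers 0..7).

Char 1 ('C'): step: R->6, L=6; C->plug->C->R->G->L->E->refl->H->L'->B->R'->D->plug->D
Char 2 ('F'): step: R->7, L=6; F->plug->F->R->E->L->C->refl->F->L'->D->R'->G->plug->G
Char 3 ('G'): step: R->0, L->7 (L advanced); G->plug->G->R->F->L->D->refl->A->L'->B->R'->H->plug->H
Char 4 ('D'): step: R->1, L=7; D->plug->D->R->C->L->E->refl->H->L'->H->R'->C->plug->C
Char 5 ('G'): step: R->2, L=7; G->plug->G->R->C->L->E->refl->H->L'->H->R'->F->plug->F
Char 6 ('B'): step: R->3, L=7; B->plug->B->R->A->L->G->refl->B->L'->D->R'->H->plug->H
Final: ciphertext=DGHCFH, RIGHT=3, LEFT=7

Answer: DGHCFH 3 7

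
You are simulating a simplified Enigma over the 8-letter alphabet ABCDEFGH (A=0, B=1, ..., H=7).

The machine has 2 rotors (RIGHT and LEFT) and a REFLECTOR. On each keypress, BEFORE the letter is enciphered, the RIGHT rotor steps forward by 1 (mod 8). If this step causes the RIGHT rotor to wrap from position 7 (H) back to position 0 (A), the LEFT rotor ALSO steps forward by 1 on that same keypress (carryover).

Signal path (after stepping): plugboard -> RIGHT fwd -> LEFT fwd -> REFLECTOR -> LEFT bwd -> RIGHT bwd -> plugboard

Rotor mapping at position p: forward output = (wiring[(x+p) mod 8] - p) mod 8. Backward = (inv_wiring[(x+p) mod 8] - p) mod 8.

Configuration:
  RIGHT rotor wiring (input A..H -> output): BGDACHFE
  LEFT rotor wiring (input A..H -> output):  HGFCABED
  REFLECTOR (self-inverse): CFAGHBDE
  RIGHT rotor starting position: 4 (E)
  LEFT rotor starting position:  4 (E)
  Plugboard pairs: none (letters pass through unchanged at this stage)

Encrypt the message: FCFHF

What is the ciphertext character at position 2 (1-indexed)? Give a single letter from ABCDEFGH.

Char 1 ('F'): step: R->5, L=4; F->plug->F->R->G->L->B->refl->F->L'->B->R'->E->plug->E
Char 2 ('C'): step: R->6, L=4; C->plug->C->R->D->L->H->refl->E->L'->A->R'->D->plug->D

D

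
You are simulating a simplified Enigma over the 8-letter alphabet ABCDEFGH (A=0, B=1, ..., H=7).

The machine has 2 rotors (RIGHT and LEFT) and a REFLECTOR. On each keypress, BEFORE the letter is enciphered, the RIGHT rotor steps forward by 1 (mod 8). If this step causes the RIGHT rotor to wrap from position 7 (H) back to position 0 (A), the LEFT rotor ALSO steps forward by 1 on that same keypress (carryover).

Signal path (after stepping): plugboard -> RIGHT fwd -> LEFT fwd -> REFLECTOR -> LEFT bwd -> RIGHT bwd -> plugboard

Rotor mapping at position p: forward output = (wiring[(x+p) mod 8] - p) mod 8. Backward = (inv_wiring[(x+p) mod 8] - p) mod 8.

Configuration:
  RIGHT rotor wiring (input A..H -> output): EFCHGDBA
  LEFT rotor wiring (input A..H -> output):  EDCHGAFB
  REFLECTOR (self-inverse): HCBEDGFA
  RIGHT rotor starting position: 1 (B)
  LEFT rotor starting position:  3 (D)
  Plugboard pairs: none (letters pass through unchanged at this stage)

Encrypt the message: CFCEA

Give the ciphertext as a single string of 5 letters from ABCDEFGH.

Char 1 ('C'): step: R->2, L=3; C->plug->C->R->E->L->G->refl->F->L'->C->R'->G->plug->G
Char 2 ('F'): step: R->3, L=3; F->plug->F->R->B->L->D->refl->E->L'->A->R'->C->plug->C
Char 3 ('C'): step: R->4, L=3; C->plug->C->R->F->L->B->refl->C->L'->D->R'->H->plug->H
Char 4 ('E'): step: R->5, L=3; E->plug->E->R->A->L->E->refl->D->L'->B->R'->H->plug->H
Char 5 ('A'): step: R->6, L=3; A->plug->A->R->D->L->C->refl->B->L'->F->R'->H->plug->H

Answer: GCHHH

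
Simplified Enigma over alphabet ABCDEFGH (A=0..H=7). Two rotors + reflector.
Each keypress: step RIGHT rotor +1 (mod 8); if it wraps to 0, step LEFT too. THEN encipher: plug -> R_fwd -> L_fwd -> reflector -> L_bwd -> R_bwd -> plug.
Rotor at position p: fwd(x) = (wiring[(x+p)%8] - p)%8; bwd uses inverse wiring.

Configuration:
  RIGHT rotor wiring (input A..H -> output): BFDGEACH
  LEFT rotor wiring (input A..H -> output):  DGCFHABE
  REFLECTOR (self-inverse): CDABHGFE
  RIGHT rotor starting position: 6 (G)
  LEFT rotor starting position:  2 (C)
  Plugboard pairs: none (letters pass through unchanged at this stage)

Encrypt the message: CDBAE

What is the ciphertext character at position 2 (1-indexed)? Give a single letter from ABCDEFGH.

Char 1 ('C'): step: R->7, L=2; C->plug->C->R->G->L->B->refl->D->L'->B->R'->G->plug->G
Char 2 ('D'): step: R->0, L->3 (L advanced); D->plug->D->R->G->L->D->refl->B->L'->E->R'->E->plug->E

E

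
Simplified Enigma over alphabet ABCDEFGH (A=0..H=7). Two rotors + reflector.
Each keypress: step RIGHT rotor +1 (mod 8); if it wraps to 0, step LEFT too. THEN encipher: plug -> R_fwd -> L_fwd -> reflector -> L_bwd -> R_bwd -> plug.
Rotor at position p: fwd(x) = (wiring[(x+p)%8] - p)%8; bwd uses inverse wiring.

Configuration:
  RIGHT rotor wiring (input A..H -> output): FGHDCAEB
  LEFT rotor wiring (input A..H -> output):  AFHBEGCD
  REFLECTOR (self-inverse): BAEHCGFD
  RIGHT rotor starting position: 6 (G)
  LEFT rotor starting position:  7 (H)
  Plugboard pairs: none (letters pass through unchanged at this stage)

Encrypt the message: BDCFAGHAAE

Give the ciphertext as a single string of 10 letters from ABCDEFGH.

Answer: CFEEGCEGCA

Derivation:
Char 1 ('B'): step: R->7, L=7; B->plug->B->R->G->L->H->refl->D->L'->H->R'->C->plug->C
Char 2 ('D'): step: R->0, L->0 (L advanced); D->plug->D->R->D->L->B->refl->A->L'->A->R'->F->plug->F
Char 3 ('C'): step: R->1, L=0; C->plug->C->R->C->L->H->refl->D->L'->H->R'->E->plug->E
Char 4 ('F'): step: R->2, L=0; F->plug->F->R->H->L->D->refl->H->L'->C->R'->E->plug->E
Char 5 ('A'): step: R->3, L=0; A->plug->A->R->A->L->A->refl->B->L'->D->R'->G->plug->G
Char 6 ('G'): step: R->4, L=0; G->plug->G->R->D->L->B->refl->A->L'->A->R'->C->plug->C
Char 7 ('H'): step: R->5, L=0; H->plug->H->R->F->L->G->refl->F->L'->B->R'->E->plug->E
Char 8 ('A'): step: R->6, L=0; A->plug->A->R->G->L->C->refl->E->L'->E->R'->G->plug->G
Char 9 ('A'): step: R->7, L=0; A->plug->A->R->C->L->H->refl->D->L'->H->R'->C->plug->C
Char 10 ('E'): step: R->0, L->1 (L advanced); E->plug->E->R->C->L->A->refl->B->L'->F->R'->A->plug->A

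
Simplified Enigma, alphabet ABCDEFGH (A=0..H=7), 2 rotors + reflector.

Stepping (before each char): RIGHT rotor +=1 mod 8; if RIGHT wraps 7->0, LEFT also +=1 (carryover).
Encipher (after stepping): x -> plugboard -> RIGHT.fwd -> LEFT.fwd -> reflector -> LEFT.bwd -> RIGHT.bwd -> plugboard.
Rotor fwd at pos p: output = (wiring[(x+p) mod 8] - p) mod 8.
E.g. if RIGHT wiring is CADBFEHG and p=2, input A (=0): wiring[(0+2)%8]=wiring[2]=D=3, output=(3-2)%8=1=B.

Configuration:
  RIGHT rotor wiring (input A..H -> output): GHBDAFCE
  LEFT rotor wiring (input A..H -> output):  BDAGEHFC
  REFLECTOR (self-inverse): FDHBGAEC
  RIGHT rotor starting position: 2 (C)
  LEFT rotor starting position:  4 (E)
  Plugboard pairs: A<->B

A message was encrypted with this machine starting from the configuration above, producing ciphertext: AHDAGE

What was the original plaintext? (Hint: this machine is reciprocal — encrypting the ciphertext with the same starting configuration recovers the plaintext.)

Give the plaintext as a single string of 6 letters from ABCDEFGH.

Char 1 ('A'): step: R->3, L=4; A->plug->B->R->F->L->H->refl->C->L'->H->R'->D->plug->D
Char 2 ('H'): step: R->4, L=4; H->plug->H->R->H->L->C->refl->H->L'->F->R'->G->plug->G
Char 3 ('D'): step: R->5, L=4; D->plug->D->R->B->L->D->refl->B->L'->C->R'->E->plug->E
Char 4 ('A'): step: R->6, L=4; A->plug->B->R->G->L->E->refl->G->L'->D->R'->E->plug->E
Char 5 ('G'): step: R->7, L=4; G->plug->G->R->G->L->E->refl->G->L'->D->R'->H->plug->H
Char 6 ('E'): step: R->0, L->5 (L advanced); E->plug->E->R->A->L->C->refl->H->L'->H->R'->B->plug->A

Answer: DGEEHA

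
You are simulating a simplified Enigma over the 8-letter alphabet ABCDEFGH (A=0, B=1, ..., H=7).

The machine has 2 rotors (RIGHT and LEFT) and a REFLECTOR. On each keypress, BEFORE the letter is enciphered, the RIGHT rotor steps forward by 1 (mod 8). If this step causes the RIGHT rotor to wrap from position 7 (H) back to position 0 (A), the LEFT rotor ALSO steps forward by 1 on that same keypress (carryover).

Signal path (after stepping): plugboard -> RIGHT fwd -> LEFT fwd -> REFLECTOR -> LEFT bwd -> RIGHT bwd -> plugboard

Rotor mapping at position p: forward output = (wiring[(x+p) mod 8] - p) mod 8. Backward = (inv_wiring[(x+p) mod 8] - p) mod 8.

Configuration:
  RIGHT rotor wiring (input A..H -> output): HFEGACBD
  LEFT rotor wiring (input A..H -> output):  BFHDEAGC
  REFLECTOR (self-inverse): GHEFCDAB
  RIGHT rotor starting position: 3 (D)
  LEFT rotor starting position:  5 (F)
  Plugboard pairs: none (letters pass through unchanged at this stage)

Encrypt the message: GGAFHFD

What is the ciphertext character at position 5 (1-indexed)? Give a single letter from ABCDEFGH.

Char 1 ('G'): step: R->4, L=5; G->plug->G->R->A->L->D->refl->F->L'->C->R'->H->plug->H
Char 2 ('G'): step: R->5, L=5; G->plug->G->R->B->L->B->refl->H->L'->H->R'->F->plug->F
Char 3 ('A'): step: R->6, L=5; A->plug->A->R->D->L->E->refl->C->L'->F->R'->B->plug->B
Char 4 ('F'): step: R->7, L=5; F->plug->F->R->B->L->B->refl->H->L'->H->R'->E->plug->E
Char 5 ('H'): step: R->0, L->6 (L advanced); H->plug->H->R->D->L->H->refl->B->L'->E->R'->C->plug->C

C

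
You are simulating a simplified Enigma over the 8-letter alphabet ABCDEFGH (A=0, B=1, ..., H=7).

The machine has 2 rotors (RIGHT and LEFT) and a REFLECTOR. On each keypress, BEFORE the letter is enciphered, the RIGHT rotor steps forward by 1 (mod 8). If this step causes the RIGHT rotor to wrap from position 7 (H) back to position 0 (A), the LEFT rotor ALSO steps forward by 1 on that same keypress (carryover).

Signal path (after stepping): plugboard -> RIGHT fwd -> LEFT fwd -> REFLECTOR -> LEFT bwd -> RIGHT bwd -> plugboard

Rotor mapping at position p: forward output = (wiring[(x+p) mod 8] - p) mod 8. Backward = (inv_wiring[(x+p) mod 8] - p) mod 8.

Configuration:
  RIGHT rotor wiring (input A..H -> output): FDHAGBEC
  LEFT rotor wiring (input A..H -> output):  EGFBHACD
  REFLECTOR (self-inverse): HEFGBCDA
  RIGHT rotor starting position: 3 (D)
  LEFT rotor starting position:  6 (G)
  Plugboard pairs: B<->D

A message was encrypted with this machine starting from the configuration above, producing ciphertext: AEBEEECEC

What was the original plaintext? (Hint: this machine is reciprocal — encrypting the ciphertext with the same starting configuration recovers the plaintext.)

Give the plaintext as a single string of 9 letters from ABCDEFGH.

Answer: DBFFBDHDB

Derivation:
Char 1 ('A'): step: R->4, L=6; A->plug->A->R->C->L->G->refl->D->L'->F->R'->B->plug->D
Char 2 ('E'): step: R->5, L=6; E->plug->E->R->G->L->B->refl->E->L'->A->R'->D->plug->B
Char 3 ('B'): step: R->6, L=6; B->plug->D->R->F->L->D->refl->G->L'->C->R'->F->plug->F
Char 4 ('E'): step: R->7, L=6; E->plug->E->R->B->L->F->refl->C->L'->H->R'->F->plug->F
Char 5 ('E'): step: R->0, L->7 (L advanced); E->plug->E->R->G->L->B->refl->E->L'->A->R'->D->plug->B
Char 6 ('E'): step: R->1, L=7; E->plug->E->R->A->L->E->refl->B->L'->G->R'->B->plug->D
Char 7 ('C'): step: R->2, L=7; C->plug->C->R->E->L->C->refl->F->L'->B->R'->H->plug->H
Char 8 ('E'): step: R->3, L=7; E->plug->E->R->H->L->D->refl->G->L'->D->R'->B->plug->D
Char 9 ('C'): step: R->4, L=7; C->plug->C->R->A->L->E->refl->B->L'->G->R'->D->plug->B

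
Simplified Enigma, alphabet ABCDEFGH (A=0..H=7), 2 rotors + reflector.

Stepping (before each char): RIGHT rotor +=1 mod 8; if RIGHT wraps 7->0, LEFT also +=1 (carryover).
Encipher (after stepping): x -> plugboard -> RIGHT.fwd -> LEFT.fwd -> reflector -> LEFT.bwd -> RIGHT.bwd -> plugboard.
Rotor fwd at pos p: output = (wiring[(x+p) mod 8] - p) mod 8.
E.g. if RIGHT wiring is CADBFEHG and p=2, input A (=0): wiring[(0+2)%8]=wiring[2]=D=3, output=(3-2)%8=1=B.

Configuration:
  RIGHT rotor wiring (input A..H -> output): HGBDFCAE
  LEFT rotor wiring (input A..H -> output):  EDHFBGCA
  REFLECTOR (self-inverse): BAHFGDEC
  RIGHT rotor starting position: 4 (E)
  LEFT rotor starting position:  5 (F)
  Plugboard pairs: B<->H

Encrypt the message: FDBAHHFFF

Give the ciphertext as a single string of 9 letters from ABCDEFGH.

Char 1 ('F'): step: R->5, L=5; F->plug->F->R->E->L->G->refl->E->L'->H->R'->C->plug->C
Char 2 ('D'): step: R->6, L=5; D->plug->D->R->A->L->B->refl->A->L'->G->R'->B->plug->H
Char 3 ('B'): step: R->7, L=5; B->plug->H->R->B->L->F->refl->D->L'->C->R'->D->plug->D
Char 4 ('A'): step: R->0, L->6 (L advanced); A->plug->A->R->H->L->A->refl->B->L'->E->R'->H->plug->B
Char 5 ('H'): step: R->1, L=6; H->plug->B->R->A->L->E->refl->G->L'->C->R'->C->plug->C
Char 6 ('H'): step: R->2, L=6; H->plug->B->R->B->L->C->refl->H->L'->F->R'->G->plug->G
Char 7 ('F'): step: R->3, L=6; F->plug->F->R->E->L->B->refl->A->L'->H->R'->C->plug->C
Char 8 ('F'): step: R->4, L=6; F->plug->F->R->C->L->G->refl->E->L'->A->R'->D->plug->D
Char 9 ('F'): step: R->5, L=6; F->plug->F->R->E->L->B->refl->A->L'->H->R'->C->plug->C

Answer: CHDBCGCDC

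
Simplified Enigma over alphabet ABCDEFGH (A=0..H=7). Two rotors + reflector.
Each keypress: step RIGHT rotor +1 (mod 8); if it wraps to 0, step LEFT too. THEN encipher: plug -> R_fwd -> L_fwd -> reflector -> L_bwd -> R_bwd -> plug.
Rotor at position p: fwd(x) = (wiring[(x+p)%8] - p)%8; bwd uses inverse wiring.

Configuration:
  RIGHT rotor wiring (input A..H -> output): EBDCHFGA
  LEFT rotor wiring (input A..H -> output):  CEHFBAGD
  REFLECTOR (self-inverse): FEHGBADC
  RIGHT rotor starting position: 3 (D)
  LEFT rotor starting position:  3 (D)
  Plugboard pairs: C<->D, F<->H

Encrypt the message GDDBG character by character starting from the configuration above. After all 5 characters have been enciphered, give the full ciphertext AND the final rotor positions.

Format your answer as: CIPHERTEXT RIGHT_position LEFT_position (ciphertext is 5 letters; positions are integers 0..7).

Answer: FBFHA 0 4

Derivation:
Char 1 ('G'): step: R->4, L=3; G->plug->G->R->H->L->E->refl->B->L'->G->R'->H->plug->F
Char 2 ('D'): step: R->5, L=3; D->plug->C->R->D->L->D->refl->G->L'->B->R'->B->plug->B
Char 3 ('D'): step: R->6, L=3; D->plug->C->R->G->L->B->refl->E->L'->H->R'->H->plug->F
Char 4 ('B'): step: R->7, L=3; B->plug->B->R->F->L->H->refl->C->L'->A->R'->F->plug->H
Char 5 ('G'): step: R->0, L->4 (L advanced); G->plug->G->R->G->L->D->refl->G->L'->E->R'->A->plug->A
Final: ciphertext=FBFHA, RIGHT=0, LEFT=4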